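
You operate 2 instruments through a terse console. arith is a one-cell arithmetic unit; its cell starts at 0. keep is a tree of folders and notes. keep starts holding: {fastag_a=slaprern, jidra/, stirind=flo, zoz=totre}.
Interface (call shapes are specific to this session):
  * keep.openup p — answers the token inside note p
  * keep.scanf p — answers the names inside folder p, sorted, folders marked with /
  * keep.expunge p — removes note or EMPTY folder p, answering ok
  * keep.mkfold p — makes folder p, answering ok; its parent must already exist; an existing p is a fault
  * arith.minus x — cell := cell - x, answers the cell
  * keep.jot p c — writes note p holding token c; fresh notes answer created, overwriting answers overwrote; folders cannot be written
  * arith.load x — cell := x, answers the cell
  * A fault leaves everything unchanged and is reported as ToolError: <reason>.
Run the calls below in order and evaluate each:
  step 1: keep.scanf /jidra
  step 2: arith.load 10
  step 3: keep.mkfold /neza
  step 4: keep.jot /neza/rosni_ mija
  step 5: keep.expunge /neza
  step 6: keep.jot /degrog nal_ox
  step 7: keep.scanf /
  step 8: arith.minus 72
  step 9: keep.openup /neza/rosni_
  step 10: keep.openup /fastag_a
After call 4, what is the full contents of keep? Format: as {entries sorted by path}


Answer: {fastag_a=slaprern, jidra/, neza/, neza/rosni_=mija, stirind=flo, zoz=totre}

Derivation:
Act: keep.scanf[p='/jidra']
Obs: []
Act: arith.load[x='10']
Obs: 10
Act: keep.mkfold[p='/neza']
Obs: ok
Act: keep.jot[p='/neza/rosni_'; c='mija']
Obs: created
Act: keep.expunge[p='/neza']
Obs: ToolError: not empty
Act: keep.jot[p='/degrog'; c='nal_ox']
Obs: created
Act: keep.scanf[p='/']
Obs: [degrog, fastag_a, jidra/, neza/, stirind, zoz]
Act: arith.minus[x='72']
Obs: -62
Act: keep.openup[p='/neza/rosni_']
Obs: mija
Act: keep.openup[p='/fastag_a']
Obs: slaprern


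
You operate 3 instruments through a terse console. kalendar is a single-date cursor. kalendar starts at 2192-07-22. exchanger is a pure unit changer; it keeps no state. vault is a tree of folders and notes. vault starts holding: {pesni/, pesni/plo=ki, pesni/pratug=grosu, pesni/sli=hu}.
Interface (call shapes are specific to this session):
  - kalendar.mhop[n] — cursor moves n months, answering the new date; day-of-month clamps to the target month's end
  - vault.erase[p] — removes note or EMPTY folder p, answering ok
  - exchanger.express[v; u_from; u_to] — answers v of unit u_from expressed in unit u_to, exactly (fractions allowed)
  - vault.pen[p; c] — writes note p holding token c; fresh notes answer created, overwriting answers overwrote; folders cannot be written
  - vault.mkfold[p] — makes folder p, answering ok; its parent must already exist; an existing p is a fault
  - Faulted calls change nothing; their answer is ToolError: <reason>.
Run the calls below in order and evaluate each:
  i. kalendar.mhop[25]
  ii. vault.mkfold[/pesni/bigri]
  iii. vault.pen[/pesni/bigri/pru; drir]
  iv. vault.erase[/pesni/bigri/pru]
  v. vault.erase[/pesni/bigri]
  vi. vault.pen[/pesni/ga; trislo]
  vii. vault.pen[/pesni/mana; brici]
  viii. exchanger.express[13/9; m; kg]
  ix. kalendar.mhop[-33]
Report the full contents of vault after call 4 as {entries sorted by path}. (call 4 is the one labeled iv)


Answer: {pesni/, pesni/bigri/, pesni/plo=ki, pesni/pratug=grosu, pesni/sli=hu}

Derivation:
> kalendar.mhop 25
[out] 2194-08-22
> vault.mkfold /pesni/bigri
[out] ok
> vault.pen /pesni/bigri/pru drir
[out] created
> vault.erase /pesni/bigri/pru
[out] ok
> vault.erase /pesni/bigri
[out] ok
> vault.pen /pesni/ga trislo
[out] created
> vault.pen /pesni/mana brici
[out] created
> exchanger.express 13/9 m kg
[out] ToolError: incompatible units
> kalendar.mhop -33
[out] 2191-11-22


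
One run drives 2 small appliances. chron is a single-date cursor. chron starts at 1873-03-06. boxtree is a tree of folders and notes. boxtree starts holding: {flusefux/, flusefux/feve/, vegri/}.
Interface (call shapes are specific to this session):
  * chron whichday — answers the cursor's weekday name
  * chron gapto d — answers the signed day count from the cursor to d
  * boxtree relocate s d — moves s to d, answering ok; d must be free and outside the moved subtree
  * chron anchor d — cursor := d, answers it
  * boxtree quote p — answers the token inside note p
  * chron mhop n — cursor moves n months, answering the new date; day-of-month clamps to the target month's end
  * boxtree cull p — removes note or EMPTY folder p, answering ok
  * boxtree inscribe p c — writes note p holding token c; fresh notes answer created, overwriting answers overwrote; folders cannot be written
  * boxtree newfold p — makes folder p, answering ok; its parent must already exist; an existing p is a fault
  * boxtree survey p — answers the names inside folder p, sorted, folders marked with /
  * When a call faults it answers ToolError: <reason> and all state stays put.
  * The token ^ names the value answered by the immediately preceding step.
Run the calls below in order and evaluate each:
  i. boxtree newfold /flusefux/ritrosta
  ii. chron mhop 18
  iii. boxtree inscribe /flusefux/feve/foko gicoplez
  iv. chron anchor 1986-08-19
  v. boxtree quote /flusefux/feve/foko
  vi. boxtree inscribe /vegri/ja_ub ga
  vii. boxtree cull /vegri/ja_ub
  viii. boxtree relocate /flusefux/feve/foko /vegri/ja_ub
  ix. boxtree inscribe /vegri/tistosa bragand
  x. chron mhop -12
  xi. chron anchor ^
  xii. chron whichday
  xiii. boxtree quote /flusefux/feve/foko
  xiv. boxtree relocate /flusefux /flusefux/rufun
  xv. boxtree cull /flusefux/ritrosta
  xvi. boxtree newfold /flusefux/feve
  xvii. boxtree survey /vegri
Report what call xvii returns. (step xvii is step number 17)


Answer: [ja_ub, tistosa]

Derivation:
Act: boxtree newfold[p=/flusefux/ritrosta]
Obs: ok
Act: chron mhop[n=18]
Obs: 1874-09-06
Act: boxtree inscribe[p=/flusefux/feve/foko; c=gicoplez]
Obs: created
Act: chron anchor[d=1986-08-19]
Obs: 1986-08-19
Act: boxtree quote[p=/flusefux/feve/foko]
Obs: gicoplez
Act: boxtree inscribe[p=/vegri/ja_ub; c=ga]
Obs: created
Act: boxtree cull[p=/vegri/ja_ub]
Obs: ok
Act: boxtree relocate[s=/flusefux/feve/foko; d=/vegri/ja_ub]
Obs: ok
Act: boxtree inscribe[p=/vegri/tistosa; c=bragand]
Obs: created
Act: chron mhop[n=-12]
Obs: 1985-08-19
Act: chron anchor[d=^]
Obs: 1985-08-19
Act: chron whichday[]
Obs: Monday
Act: boxtree quote[p=/flusefux/feve/foko]
Obs: ToolError: not found
Act: boxtree relocate[s=/flusefux; d=/flusefux/rufun]
Obs: ToolError: into itself
Act: boxtree cull[p=/flusefux/ritrosta]
Obs: ok
Act: boxtree newfold[p=/flusefux/feve]
Obs: ToolError: exists
Act: boxtree survey[p=/vegri]
Obs: [ja_ub, tistosa]


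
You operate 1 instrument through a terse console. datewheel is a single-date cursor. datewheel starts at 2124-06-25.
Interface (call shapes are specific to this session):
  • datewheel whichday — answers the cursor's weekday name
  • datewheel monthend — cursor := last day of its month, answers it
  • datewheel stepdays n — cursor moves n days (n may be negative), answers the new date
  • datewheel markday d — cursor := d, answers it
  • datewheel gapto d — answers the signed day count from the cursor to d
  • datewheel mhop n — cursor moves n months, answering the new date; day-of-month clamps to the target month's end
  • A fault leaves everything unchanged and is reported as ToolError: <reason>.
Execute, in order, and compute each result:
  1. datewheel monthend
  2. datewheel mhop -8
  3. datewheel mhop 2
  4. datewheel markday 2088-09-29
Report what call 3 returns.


Answer: 2123-12-30

Derivation:
==> datewheel monthend()
<== 2124-06-30
==> datewheel mhop(n: -8)
<== 2123-10-30
==> datewheel mhop(n: 2)
<== 2123-12-30
==> datewheel markday(d: 2088-09-29)
<== 2088-09-29


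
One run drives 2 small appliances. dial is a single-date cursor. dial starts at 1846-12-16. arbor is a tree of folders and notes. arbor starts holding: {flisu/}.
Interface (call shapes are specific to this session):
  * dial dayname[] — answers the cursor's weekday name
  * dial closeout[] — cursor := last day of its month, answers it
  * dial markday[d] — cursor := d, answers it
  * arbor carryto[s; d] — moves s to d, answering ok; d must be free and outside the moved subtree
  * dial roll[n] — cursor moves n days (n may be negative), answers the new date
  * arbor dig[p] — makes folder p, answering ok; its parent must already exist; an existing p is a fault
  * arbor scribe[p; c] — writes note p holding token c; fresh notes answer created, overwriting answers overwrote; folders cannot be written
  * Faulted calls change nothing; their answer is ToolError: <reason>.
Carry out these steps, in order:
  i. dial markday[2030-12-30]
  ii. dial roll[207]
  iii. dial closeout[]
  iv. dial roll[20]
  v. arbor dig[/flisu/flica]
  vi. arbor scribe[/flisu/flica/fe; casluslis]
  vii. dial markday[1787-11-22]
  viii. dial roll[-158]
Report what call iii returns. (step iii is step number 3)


-> dial markday(2030-12-30)
<- 2030-12-30
-> dial roll(207)
<- 2031-07-25
-> dial closeout()
<- 2031-07-31
-> dial roll(20)
<- 2031-08-20
-> arbor dig(/flisu/flica)
<- ok
-> arbor scribe(/flisu/flica/fe, casluslis)
<- created
-> dial markday(1787-11-22)
<- 1787-11-22
-> dial roll(-158)
<- 1787-06-17

Answer: 2031-07-31


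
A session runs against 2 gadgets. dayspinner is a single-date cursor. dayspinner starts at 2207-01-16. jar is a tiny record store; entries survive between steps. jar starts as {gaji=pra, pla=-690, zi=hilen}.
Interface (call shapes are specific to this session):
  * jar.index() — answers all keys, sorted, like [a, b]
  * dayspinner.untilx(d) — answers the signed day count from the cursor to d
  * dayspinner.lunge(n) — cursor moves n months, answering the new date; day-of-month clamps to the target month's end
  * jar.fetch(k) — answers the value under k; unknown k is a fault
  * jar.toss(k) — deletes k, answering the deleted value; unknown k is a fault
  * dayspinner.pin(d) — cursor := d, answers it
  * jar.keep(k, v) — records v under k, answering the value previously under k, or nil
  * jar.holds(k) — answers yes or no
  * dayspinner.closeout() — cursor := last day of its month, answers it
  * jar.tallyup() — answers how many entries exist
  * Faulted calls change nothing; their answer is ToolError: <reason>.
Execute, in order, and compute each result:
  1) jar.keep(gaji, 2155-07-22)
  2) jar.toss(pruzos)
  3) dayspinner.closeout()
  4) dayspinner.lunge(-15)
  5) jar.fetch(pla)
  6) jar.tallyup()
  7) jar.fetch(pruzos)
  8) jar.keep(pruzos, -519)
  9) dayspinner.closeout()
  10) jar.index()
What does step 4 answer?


Answer: 2205-10-31

Derivation:
Then jar.keep passing k→gaji, v→2155-07-22, and get pra.
Calling jar.toss passing k→pruzos, and observe ToolError: no such key pruzos.
Then dayspinner.closeout(), → 2207-01-31.
I call dayspinner.lunge passing n→-15: 2205-10-31.
I use jar.fetch passing k→pla, yielding -690.
Now I run jar.tallyup, and see 3.
Using jar.fetch passing k→pruzos, giving ToolError: no such key pruzos.
Invoking jar.keep passing k→pruzos, v→-519, giving nil.
Calling dayspinner.closeout, giving 2205-10-31.
Now I run jar.index, → [gaji, pla, pruzos, zi].


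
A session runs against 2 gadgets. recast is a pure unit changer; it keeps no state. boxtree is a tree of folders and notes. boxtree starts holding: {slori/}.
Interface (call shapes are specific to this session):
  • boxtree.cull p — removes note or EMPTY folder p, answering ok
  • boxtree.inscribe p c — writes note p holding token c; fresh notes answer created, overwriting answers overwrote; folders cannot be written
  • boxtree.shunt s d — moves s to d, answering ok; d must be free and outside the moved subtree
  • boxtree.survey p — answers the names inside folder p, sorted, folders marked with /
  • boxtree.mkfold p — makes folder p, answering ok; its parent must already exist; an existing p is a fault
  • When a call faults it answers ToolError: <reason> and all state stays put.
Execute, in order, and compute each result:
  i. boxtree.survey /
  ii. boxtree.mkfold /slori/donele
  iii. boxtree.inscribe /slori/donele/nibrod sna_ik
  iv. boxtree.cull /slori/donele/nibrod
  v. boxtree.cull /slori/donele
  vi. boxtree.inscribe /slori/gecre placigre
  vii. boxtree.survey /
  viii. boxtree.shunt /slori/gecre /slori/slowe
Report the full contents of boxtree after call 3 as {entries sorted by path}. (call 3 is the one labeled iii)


$ survey p=/
:: [slori/]
$ mkfold p=/slori/donele
:: ok
$ inscribe p=/slori/donele/nibrod c=sna_ik
:: created
$ cull p=/slori/donele/nibrod
:: ok
$ cull p=/slori/donele
:: ok
$ inscribe p=/slori/gecre c=placigre
:: created
$ survey p=/
:: [slori/]
$ shunt s=/slori/gecre d=/slori/slowe
:: ok

Answer: {slori/, slori/donele/, slori/donele/nibrod=sna_ik}


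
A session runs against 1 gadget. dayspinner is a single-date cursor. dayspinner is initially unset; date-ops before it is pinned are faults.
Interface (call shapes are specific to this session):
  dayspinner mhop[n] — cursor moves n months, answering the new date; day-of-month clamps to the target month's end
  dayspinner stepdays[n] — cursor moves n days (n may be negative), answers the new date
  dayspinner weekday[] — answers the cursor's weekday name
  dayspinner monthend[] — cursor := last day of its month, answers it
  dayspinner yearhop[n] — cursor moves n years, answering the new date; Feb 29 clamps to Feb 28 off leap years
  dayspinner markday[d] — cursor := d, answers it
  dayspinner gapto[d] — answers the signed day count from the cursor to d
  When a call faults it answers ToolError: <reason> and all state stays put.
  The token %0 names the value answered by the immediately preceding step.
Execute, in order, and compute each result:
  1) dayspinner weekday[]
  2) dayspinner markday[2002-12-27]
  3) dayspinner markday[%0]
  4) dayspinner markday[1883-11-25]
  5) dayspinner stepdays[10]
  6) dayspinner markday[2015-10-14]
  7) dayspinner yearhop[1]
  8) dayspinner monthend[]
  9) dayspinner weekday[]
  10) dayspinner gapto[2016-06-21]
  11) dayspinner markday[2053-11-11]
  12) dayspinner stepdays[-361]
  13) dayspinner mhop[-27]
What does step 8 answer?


·→ dayspinner weekday()
·← ToolError: no date set
·→ dayspinner markday(2002-12-27)
·← 2002-12-27
·→ dayspinner markday(%0)
·← 2002-12-27
·→ dayspinner markday(1883-11-25)
·← 1883-11-25
·→ dayspinner stepdays(10)
·← 1883-12-05
·→ dayspinner markday(2015-10-14)
·← 2015-10-14
·→ dayspinner yearhop(1)
·← 2016-10-14
·→ dayspinner monthend()
·← 2016-10-31
·→ dayspinner weekday()
·← Monday
·→ dayspinner gapto(2016-06-21)
·← -132
·→ dayspinner markday(2053-11-11)
·← 2053-11-11
·→ dayspinner stepdays(-361)
·← 2052-11-15
·→ dayspinner mhop(-27)
·← 2050-08-15

Answer: 2016-10-31


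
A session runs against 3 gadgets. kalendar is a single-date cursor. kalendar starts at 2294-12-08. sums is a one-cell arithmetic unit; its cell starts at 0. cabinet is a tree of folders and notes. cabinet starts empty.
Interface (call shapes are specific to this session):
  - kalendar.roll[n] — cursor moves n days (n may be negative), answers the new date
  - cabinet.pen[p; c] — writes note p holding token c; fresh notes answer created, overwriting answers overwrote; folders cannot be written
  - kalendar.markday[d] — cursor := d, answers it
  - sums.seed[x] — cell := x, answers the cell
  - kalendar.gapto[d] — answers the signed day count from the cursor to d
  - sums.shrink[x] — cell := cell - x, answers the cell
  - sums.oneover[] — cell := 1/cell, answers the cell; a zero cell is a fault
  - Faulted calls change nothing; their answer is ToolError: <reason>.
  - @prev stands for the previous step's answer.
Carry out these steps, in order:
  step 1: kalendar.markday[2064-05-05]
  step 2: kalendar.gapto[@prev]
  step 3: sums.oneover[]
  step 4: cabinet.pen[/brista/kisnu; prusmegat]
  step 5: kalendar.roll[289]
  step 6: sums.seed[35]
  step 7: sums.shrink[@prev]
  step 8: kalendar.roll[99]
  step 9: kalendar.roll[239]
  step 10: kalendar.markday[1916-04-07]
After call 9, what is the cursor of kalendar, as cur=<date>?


Answer: cur=2066-01-22

Derivation:
Do: kalendar.markday[d=2064-05-05]
See: 2064-05-05
Do: kalendar.gapto[d=@prev]
See: 0
Do: sums.oneover[]
See: ToolError: reciprocal of zero
Do: cabinet.pen[p=/brista/kisnu; c=prusmegat]
See: ToolError: no parent
Do: kalendar.roll[n=289]
See: 2065-02-18
Do: sums.seed[x=35]
See: 35
Do: sums.shrink[x=@prev]
See: 0
Do: kalendar.roll[n=99]
See: 2065-05-28
Do: kalendar.roll[n=239]
See: 2066-01-22
Do: kalendar.markday[d=1916-04-07]
See: 1916-04-07


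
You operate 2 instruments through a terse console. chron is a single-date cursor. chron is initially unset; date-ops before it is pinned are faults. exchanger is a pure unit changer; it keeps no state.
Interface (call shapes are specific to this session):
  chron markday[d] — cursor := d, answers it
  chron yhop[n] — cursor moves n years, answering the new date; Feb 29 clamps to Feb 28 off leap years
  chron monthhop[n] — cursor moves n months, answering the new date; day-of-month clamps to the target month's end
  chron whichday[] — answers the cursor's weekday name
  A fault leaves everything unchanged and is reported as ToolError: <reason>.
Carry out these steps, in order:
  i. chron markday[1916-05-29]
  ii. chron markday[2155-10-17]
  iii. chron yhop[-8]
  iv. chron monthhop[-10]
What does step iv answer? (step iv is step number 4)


Answer: 2146-12-17

Derivation:
% chron markday 1916-05-29
= 1916-05-29
% chron markday 2155-10-17
= 2155-10-17
% chron yhop -8
= 2147-10-17
% chron monthhop -10
= 2146-12-17


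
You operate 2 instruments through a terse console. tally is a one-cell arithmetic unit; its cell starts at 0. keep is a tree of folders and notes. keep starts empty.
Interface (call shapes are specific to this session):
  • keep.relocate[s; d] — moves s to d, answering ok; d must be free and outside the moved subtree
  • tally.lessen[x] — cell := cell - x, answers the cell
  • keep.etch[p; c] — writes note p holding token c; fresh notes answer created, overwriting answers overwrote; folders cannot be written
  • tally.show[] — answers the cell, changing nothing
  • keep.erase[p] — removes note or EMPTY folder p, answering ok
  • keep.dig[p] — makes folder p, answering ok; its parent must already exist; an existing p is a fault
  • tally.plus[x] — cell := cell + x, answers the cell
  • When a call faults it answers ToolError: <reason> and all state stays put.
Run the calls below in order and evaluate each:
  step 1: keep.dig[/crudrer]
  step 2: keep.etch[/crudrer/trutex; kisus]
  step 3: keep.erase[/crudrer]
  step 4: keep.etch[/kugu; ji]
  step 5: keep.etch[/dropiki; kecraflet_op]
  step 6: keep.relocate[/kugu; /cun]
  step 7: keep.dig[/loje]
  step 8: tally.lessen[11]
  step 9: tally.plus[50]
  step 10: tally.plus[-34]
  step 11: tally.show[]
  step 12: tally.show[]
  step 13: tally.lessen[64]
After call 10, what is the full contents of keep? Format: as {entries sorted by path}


% keep.dig(p='/crudrer') -> ok
% keep.etch(p='/crudrer/trutex', c='kisus') -> created
% keep.erase(p='/crudrer') -> ToolError: not empty
% keep.etch(p='/kugu', c='ji') -> created
% keep.etch(p='/dropiki', c='kecraflet_op') -> created
% keep.relocate(s='/kugu', d='/cun') -> ok
% keep.dig(p='/loje') -> ok
% tally.lessen(x='11') -> -11
% tally.plus(x='50') -> 39
% tally.plus(x='-34') -> 5
% tally.show() -> 5
% tally.show() -> 5
% tally.lessen(x='64') -> -59

Answer: {crudrer/, crudrer/trutex=kisus, cun=ji, dropiki=kecraflet_op, loje/}


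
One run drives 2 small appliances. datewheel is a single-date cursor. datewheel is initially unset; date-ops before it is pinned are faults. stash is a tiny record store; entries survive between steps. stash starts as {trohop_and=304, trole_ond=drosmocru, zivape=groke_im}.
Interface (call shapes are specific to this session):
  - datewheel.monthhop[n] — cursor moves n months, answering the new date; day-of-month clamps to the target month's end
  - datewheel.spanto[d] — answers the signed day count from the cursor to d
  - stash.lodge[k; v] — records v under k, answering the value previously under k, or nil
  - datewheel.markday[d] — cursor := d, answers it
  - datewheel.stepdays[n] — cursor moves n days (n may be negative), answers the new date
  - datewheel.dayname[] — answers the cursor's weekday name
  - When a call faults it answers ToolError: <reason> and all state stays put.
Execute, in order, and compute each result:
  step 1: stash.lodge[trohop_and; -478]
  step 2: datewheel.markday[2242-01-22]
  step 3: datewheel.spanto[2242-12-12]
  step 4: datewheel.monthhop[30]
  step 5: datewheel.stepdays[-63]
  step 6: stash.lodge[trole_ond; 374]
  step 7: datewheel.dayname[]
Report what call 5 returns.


Answer: 2244-05-20

Derivation:
CALL lodge[k: trohop_and; v: -478]
RET  304
CALL markday[d: 2242-01-22]
RET  2242-01-22
CALL spanto[d: 2242-12-12]
RET  324
CALL monthhop[n: 30]
RET  2244-07-22
CALL stepdays[n: -63]
RET  2244-05-20
CALL lodge[k: trole_ond; v: 374]
RET  drosmocru
CALL dayname[]
RET  Monday


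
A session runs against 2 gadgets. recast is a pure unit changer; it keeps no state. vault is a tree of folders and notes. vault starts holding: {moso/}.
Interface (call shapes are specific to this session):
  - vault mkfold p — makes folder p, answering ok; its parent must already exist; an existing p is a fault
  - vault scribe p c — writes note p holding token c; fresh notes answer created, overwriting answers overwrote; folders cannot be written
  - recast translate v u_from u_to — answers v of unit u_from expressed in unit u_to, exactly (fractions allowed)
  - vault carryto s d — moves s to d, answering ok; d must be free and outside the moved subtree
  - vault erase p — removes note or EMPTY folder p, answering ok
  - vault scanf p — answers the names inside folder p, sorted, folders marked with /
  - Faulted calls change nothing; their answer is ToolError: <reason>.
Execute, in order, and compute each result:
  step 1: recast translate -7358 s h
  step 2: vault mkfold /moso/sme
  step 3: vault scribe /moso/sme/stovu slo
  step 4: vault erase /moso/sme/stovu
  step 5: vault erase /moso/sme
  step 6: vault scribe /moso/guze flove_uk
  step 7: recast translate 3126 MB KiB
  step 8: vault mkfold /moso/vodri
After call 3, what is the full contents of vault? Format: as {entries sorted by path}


Then recast translate on v: -7358, u_from: s, u_to: h, giving -3679/1800.
I try vault mkfold on p: /moso/sme, and get ok.
Calling vault scribe on p: /moso/sme/stovu, c: slo, and see created.
Next I call vault erase on p: /moso/sme/stovu, which returns ok.
I call vault erase on p: /moso/sme, and see ok.
Invoking vault scribe on p: /moso/guze, c: flove_uk, giving created.
Now I run recast translate on v: 3126, u_from: MB, u_to: KiB, → 24421875/8.
I try vault mkfold on p: /moso/vodri, yielding ok.

Answer: {moso/, moso/sme/, moso/sme/stovu=slo}


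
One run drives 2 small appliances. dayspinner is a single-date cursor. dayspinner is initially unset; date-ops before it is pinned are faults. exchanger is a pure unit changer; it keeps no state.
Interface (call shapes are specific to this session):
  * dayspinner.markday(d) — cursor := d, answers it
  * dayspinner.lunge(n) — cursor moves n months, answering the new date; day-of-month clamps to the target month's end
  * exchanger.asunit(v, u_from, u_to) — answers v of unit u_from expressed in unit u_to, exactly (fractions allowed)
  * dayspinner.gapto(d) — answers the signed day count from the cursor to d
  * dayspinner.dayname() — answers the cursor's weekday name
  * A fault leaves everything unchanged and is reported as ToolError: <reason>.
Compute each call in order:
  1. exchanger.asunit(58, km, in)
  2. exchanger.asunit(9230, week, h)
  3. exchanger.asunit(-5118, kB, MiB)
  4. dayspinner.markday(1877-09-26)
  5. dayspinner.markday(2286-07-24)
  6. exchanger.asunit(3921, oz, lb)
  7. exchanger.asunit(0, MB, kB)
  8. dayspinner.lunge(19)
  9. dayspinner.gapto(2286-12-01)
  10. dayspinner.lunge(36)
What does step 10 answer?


Answer: 2291-02-24

Derivation:
Now I run exchanger.asunit with 58, km, in, and see 290000000/127.
Next I call exchanger.asunit with 9230, week, h, giving 1550640.
Then exchanger.asunit with -5118, kB, MiB, → -319875/65536.
Next I call dayspinner.markday with 1877-09-26, giving 1877-09-26.
I try dayspinner.markday with 2286-07-24, which returns 2286-07-24.
Next I call exchanger.asunit with 3921, oz, lb, and get 3921/16.
Invoking exchanger.asunit with 0, MB, kB, giving 0.
Invoking dayspinner.lunge with 19, which returns 2288-02-24.
Using dayspinner.gapto with 2286-12-01, giving -450.
I try dayspinner.lunge with 36: 2291-02-24.


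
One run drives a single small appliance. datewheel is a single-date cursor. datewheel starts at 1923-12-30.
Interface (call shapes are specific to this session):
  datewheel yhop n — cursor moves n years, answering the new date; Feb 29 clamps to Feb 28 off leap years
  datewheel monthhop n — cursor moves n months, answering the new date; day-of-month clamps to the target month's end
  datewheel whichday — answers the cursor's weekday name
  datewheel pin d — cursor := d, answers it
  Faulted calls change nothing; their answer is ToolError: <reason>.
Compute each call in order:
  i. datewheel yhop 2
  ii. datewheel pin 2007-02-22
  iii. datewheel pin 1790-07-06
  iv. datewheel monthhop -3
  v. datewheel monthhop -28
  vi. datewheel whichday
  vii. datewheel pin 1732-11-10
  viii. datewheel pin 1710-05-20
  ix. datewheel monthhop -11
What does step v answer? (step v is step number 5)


Using datewheel yhop on n→2, — result: 1925-12-30.
I try datewheel pin on d→2007-02-22, and get 2007-02-22.
Now I run datewheel pin on d→1790-07-06, and observe 1790-07-06.
Using datewheel monthhop on n→-3: 1790-04-06.
Calling datewheel monthhop on n→-28, giving 1787-12-06.
Now I run datewheel whichday(), and get Thursday.
I use datewheel pin on d→1732-11-10, and get 1732-11-10.
Next I call datewheel pin on d→1710-05-20, — result: 1710-05-20.
I try datewheel monthhop on n→-11, and observe 1709-06-20.

Answer: 1787-12-06


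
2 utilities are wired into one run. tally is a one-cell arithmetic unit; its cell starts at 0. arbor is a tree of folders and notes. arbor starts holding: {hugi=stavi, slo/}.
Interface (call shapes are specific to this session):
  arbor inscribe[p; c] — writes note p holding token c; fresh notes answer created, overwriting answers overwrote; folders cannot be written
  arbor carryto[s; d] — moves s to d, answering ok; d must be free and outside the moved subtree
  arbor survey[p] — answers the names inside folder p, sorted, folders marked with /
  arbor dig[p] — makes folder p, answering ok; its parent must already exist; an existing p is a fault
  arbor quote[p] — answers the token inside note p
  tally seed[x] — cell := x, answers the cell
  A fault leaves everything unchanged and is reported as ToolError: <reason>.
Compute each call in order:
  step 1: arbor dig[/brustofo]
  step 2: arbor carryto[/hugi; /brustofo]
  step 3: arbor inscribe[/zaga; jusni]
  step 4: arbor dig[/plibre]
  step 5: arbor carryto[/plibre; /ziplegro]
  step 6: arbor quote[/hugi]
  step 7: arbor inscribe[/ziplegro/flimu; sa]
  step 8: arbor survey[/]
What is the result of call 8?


! 1. arbor dig(p: /brustofo) -> ok
! 2. arbor carryto(s: /hugi, d: /brustofo) -> ToolError: exists
! 3. arbor inscribe(p: /zaga, c: jusni) -> created
! 4. arbor dig(p: /plibre) -> ok
! 5. arbor carryto(s: /plibre, d: /ziplegro) -> ok
! 6. arbor quote(p: /hugi) -> stavi
! 7. arbor inscribe(p: /ziplegro/flimu, c: sa) -> created
! 8. arbor survey(p: /) -> [brustofo/, hugi, slo/, zaga, ziplegro/]

Answer: [brustofo/, hugi, slo/, zaga, ziplegro/]


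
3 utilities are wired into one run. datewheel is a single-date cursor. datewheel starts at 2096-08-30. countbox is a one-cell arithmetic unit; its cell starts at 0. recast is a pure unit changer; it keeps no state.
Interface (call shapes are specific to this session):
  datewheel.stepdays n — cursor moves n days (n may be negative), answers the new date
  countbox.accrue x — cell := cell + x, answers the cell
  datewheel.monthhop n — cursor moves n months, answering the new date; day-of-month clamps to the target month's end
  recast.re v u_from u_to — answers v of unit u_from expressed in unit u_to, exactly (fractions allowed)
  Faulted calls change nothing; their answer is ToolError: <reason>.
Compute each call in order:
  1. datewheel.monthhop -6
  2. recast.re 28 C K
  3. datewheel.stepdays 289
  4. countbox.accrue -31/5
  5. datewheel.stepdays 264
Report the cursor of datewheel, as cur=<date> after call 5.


>>> datewheel.monthhop n='-6'
[out] 2096-02-29
>>> recast.re v='28' u_from='C' u_to='K'
[out] 6023/20
>>> datewheel.stepdays n='289'
[out] 2096-12-14
>>> countbox.accrue x='-31/5'
[out] -31/5
>>> datewheel.stepdays n='264'
[out] 2097-09-04

Answer: cur=2097-09-04


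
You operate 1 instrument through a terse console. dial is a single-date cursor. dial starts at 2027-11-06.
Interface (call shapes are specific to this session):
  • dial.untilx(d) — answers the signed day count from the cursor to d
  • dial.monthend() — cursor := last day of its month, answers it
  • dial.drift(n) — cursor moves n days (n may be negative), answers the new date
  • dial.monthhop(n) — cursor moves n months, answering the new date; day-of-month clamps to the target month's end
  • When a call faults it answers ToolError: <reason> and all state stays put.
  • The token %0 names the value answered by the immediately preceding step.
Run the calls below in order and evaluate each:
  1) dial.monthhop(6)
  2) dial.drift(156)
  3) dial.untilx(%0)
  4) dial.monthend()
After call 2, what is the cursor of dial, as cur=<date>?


>>> dial.monthhop n→6
[out] 2028-05-06
>>> dial.drift n→156
[out] 2028-10-09
>>> dial.untilx d→%0
[out] 0
>>> dial.monthend
[out] 2028-10-31

Answer: cur=2028-10-09


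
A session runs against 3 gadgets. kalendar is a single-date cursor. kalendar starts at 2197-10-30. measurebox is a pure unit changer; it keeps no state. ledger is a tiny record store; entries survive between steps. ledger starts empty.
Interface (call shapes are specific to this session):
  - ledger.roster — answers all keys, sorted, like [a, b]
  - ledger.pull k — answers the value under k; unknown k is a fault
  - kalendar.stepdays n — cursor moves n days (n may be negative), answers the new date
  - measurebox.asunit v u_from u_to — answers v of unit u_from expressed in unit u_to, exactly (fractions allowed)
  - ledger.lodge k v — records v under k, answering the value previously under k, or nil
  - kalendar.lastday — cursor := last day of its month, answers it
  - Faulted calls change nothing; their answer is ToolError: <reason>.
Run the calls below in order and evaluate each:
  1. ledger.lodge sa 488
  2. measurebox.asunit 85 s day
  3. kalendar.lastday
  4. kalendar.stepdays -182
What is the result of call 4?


Answer: 2197-05-02

Derivation:
Now I run ledger.lodge on k=sa, v=488, → nil.
Next I call measurebox.asunit on v=85, u_from=s, u_to=day: 17/17280.
I use kalendar.lastday, and get 2197-10-31.
I use kalendar.stepdays on n=-182, giving 2197-05-02.


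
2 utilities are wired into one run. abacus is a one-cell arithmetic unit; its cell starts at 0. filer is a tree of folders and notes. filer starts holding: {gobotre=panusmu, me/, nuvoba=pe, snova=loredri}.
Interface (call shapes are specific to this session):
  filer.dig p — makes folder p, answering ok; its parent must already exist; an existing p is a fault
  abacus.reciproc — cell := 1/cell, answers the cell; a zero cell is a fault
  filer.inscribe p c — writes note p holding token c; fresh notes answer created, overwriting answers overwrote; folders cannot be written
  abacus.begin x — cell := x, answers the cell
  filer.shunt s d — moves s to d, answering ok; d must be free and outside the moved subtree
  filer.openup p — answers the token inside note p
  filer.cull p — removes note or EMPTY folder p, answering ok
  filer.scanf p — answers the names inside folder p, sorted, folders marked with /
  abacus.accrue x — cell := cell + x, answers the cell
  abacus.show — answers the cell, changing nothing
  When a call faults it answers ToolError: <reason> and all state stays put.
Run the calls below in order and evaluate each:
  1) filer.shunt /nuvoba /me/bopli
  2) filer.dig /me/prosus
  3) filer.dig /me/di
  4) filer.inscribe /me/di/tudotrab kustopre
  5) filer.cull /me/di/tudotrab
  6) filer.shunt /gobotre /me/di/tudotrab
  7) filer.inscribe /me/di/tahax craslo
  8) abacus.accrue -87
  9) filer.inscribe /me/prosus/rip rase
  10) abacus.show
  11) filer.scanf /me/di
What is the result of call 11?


Next I call filer.shunt on s=/nuvoba, d=/me/bopli: ok.
Invoking filer.dig on p=/me/prosus, and get ok.
Next I call filer.dig on p=/me/di, and get ok.
Invoking filer.inscribe on p=/me/di/tudotrab, c=kustopre, and see created.
Then filer.cull on p=/me/di/tudotrab, and see ok.
Using filer.shunt on s=/gobotre, d=/me/di/tudotrab, giving ok.
I invoke filer.inscribe on p=/me/di/tahax, c=craslo, → created.
Invoking abacus.accrue on x=-87, and get -87.
I run filer.inscribe on p=/me/prosus/rip, c=rase: created.
I invoke abacus.show(), yielding -87.
Next I call filer.scanf on p=/me/di, giving [tahax, tudotrab].

Answer: [tahax, tudotrab]


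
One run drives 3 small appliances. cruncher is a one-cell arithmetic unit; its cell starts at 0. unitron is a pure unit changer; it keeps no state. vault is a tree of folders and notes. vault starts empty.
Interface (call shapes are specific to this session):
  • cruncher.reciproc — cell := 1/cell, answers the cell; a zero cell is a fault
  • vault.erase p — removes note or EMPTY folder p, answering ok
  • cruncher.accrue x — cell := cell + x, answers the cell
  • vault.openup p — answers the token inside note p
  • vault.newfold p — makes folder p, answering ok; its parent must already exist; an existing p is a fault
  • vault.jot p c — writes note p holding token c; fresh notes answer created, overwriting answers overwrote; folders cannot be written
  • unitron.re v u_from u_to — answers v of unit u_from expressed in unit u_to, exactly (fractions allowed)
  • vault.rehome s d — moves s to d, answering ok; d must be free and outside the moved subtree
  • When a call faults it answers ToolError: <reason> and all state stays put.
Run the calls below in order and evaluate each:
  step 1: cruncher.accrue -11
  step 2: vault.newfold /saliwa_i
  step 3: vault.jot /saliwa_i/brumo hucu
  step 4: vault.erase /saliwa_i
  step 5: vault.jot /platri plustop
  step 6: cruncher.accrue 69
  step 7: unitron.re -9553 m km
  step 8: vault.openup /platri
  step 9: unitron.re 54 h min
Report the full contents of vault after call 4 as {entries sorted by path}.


Answer: {saliwa_i/, saliwa_i/brumo=hucu}

Derivation:
! accrue(-11) == -11
! newfold(/saliwa_i) == ok
! jot(/saliwa_i/brumo, hucu) == created
! erase(/saliwa_i) == ToolError: not empty
! jot(/platri, plustop) == created
! accrue(69) == 58
! re(-9553, m, km) == -9553/1000
! openup(/platri) == plustop
! re(54, h, min) == 3240


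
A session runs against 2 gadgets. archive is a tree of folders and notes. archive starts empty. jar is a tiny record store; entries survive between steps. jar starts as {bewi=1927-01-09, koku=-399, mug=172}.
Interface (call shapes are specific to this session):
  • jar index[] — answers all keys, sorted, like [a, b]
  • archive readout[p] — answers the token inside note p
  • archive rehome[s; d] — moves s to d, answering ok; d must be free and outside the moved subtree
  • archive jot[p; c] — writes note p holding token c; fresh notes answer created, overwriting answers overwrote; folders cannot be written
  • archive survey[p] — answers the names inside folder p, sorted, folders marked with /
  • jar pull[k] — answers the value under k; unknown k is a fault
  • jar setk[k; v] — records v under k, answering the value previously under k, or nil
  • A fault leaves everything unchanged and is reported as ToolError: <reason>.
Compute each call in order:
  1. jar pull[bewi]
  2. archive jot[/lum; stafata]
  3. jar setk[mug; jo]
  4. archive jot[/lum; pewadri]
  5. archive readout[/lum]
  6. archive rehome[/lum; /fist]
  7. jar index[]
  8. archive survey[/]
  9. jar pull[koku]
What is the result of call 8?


Answer: [fist]

Derivation:
> jar pull k: bewi
= 1927-01-09
> archive jot p: /lum c: stafata
= created
> jar setk k: mug v: jo
= 172
> archive jot p: /lum c: pewadri
= overwrote
> archive readout p: /lum
= pewadri
> archive rehome s: /lum d: /fist
= ok
> jar index
= [bewi, koku, mug]
> archive survey p: /
= [fist]
> jar pull k: koku
= -399


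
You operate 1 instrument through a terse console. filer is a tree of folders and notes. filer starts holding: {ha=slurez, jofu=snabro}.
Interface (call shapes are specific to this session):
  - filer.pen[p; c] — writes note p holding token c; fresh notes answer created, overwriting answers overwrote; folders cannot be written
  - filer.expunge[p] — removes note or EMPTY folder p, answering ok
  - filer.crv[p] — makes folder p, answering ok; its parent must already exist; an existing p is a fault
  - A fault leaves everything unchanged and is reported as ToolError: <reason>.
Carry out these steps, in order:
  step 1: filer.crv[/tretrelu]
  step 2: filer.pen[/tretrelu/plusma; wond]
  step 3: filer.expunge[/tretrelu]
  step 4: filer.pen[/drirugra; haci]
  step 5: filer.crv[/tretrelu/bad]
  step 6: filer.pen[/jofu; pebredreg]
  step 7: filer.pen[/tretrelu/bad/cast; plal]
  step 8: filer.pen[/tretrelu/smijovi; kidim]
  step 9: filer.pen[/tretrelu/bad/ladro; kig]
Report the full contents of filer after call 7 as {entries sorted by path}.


Calling filer.crv using p='/tretrelu', and see ok.
I run filer.pen using p='/tretrelu/plusma', c='wond', which returns created.
Now I run filer.expunge using p='/tretrelu', and get ToolError: not empty.
Now I run filer.pen using p='/drirugra', c='haci', and observe created.
Next I call filer.crv using p='/tretrelu/bad', — result: ok.
Using filer.pen using p='/jofu', c='pebredreg', giving overwrote.
I call filer.pen using p='/tretrelu/bad/cast', c='plal': created.
Using filer.pen using p='/tretrelu/smijovi', c='kidim', and see created.
Next I call filer.pen using p='/tretrelu/bad/ladro', c='kig', and observe created.

Answer: {drirugra=haci, ha=slurez, jofu=pebredreg, tretrelu/, tretrelu/bad/, tretrelu/bad/cast=plal, tretrelu/plusma=wond}


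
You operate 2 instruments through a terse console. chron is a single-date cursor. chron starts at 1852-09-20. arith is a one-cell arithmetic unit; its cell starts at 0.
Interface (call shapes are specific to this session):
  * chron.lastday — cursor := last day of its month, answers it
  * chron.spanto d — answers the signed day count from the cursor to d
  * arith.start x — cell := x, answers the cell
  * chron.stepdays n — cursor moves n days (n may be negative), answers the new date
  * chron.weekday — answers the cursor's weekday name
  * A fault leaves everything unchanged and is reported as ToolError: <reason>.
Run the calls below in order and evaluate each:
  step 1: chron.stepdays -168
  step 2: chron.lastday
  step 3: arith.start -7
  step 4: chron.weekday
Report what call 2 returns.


Answer: 1852-04-30

Derivation:
==> chron.stepdays(n: -168)
<== 1852-04-05
==> chron.lastday()
<== 1852-04-30
==> arith.start(x: -7)
<== -7
==> chron.weekday()
<== Friday


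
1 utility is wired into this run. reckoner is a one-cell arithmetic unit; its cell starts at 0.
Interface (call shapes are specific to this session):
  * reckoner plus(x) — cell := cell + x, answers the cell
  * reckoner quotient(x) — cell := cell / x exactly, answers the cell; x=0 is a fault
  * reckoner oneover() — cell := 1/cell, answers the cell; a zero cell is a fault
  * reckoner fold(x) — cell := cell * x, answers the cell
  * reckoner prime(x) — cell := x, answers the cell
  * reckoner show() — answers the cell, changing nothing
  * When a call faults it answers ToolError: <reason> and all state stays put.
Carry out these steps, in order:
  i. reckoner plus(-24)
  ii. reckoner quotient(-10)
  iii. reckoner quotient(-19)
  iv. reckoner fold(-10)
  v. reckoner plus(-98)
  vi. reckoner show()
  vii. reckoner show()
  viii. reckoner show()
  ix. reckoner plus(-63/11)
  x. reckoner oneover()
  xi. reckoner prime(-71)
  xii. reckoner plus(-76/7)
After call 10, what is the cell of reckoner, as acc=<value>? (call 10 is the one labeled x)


Answer: acc=-209/21415

Derivation:
I run reckoner plus(x: -24), and see -24.
I call reckoner quotient(x: -10), — result: 12/5.
Then reckoner quotient(x: -19), giving -12/95.
Now I run reckoner fold(x: -10), and observe 24/19.
Using reckoner plus(x: -98), giving -1838/19.
I invoke reckoner show(), which returns -1838/19.
I invoke reckoner show, and observe -1838/19.
Calling reckoner show, and observe -1838/19.
Invoking reckoner plus(x: -63/11), — result: -21415/209.
Then reckoner oneover, — result: -209/21415.
Now I run reckoner prime(x: -71), and see -71.
Using reckoner plus(x: -76/7), and observe -573/7.
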